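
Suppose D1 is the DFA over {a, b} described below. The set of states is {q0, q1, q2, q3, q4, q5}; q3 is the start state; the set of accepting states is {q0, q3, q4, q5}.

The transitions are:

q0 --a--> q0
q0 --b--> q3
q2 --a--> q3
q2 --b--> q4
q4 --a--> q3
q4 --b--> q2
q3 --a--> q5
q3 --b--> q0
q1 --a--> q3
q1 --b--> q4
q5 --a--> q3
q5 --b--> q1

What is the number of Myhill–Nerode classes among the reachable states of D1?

P0 = {q0,q3,q4,q5} | {q1,q2}.
On input b, block {q0,q3,q4,q5} splits into {q0,q3} and {q4,q5}.
Split {q0,q3} by δ(·,a) → {q0} and {q3}.
The partition is now stable with 4 blocks: {q0} | {q1,q2} | {q4,q5} | {q3}.

4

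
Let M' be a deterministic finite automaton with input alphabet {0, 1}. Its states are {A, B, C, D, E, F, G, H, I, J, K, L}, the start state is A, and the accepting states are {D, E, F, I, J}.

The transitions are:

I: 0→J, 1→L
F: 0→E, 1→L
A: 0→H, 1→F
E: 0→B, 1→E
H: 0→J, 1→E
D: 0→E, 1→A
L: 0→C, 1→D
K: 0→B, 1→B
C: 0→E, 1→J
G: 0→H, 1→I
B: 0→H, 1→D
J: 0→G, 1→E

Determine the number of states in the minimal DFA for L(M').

Reachable states from the start: {A,B,C,D,E,F,G,H,I,J,L}. Unreachable: {K} — drop them.
Start with accepting vs non-accepting: {D,E,F,I,J} | {A,B,C,G,H,L}.
Split {D,E,F,I,J} by δ(·,0) → {D,F,I} and {E,J}.
Split {A,B,C,G,H,L} by δ(·,0) → {A,B,G,L} and {C,H}.
The partition is now stable with 4 blocks: {D,F,I} | {A,B,G,L} | {E,J} | {C,H}.

4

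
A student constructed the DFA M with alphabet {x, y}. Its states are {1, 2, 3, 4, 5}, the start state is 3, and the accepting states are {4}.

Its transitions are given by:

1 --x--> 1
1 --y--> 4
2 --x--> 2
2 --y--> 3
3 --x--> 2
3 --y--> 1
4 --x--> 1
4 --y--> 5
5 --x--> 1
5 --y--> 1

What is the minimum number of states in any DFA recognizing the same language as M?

5

Start with accepting vs non-accepting: {4} | {1,2,3,5}.
Split {1,2,3,5} by δ(·,y) → {2,3,5} and {1}.
Split {2,3,5} by δ(·,x) → {2,3} and {5}.
On input y, block {2,3} splits into {2} and {3}.
The partition is now stable with 5 blocks: {4} | {2} | {1} | {5} | {3}.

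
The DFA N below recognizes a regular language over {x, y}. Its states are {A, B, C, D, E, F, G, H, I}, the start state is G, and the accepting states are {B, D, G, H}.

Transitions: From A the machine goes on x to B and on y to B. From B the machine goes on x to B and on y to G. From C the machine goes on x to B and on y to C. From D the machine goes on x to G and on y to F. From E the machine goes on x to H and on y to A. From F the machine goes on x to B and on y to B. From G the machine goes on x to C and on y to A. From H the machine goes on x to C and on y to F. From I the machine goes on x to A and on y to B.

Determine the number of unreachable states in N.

5

BFS from G reaches {A, B, C, G}; the 5 state(s) D, E, F, H, I are never visited.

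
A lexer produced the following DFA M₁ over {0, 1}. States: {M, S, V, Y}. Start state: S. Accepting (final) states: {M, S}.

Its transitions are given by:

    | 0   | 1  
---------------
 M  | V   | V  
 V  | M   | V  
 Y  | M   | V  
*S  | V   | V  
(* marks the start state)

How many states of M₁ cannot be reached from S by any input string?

1

BFS from S reaches {M, S, V}; the 1 state(s) Y are never visited.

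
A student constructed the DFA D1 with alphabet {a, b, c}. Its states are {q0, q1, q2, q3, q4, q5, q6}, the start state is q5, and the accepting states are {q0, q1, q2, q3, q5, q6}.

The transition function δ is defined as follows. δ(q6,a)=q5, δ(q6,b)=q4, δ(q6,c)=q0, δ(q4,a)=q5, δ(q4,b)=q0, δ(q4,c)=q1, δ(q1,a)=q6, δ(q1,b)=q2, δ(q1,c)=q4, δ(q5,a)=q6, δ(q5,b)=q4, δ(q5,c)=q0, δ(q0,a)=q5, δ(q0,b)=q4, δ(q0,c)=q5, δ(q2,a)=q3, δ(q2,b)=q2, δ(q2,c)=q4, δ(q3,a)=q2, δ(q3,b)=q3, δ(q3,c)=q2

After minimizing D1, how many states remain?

5

Every state is reachable, so we keep all 7.
P0 = {q0,q1,q2,q3,q5,q6} | {q4}.
Refine {q0,q1,q2,q3,q5,q6} on symbol b: members go to different blocks, giving {q0,q5,q6} and {q1,q2,q3}.
Refine {q1,q2,q3} on symbol a: members go to different blocks, giving {q2,q3} and {q1}.
Refine {q2,q3} on symbol c: members go to different blocks, giving {q2} and {q3}.
No further refinement is possible. Final partition (5 blocks): {q0,q5,q6} | {q4} | {q2} | {q1} | {q3}.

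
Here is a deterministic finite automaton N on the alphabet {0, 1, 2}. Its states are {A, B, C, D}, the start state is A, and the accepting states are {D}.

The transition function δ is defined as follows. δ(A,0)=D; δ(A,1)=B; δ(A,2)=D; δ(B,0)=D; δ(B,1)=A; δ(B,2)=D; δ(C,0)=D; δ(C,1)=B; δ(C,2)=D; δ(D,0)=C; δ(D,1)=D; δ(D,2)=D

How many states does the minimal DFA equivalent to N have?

2

Start with accepting vs non-accepting: {D} | {A,B,C}.
The partition is now stable with 2 blocks: {D} | {A,B,C}.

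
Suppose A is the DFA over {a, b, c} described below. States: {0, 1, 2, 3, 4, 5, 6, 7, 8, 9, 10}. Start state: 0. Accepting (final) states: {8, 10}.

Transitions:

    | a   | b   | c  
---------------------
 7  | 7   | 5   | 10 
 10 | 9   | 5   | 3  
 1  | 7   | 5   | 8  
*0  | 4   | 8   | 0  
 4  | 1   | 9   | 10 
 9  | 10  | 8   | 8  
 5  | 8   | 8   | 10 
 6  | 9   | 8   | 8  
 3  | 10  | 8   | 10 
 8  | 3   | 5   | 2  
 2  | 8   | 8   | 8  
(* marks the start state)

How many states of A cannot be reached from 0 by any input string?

1

BFS from 0 reaches {0, 1, 2, 3, 4, 5, 7, 8, 9, 10}; the 1 state(s) 6 are never visited.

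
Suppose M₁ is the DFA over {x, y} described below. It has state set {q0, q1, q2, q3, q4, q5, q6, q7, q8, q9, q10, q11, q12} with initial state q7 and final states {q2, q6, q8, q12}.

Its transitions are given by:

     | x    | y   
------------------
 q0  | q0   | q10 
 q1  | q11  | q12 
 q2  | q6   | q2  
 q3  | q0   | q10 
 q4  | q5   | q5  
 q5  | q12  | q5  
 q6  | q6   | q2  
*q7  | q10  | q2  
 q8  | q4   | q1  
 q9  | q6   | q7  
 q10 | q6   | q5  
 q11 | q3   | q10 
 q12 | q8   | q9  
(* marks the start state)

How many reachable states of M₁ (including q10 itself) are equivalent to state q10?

Every state is reachable, so we keep all 13.
Start with accepting vs non-accepting: {q2,q6,q8,q12} | {q0,q1,q3,q4,q5,q7,q9,q10,q11}.
Refine {q2,q6,q8,q12} on symbol x: members go to different blocks, giving {q2,q6,q12} and {q8}.
On input x, block {q2,q6,q12} splits into {q2,q6} and {q12}.
Refine {q0,q1,q3,q4,q5,q7,q9,q10,q11} on symbol x: members go to different blocks, giving {q0,q1,q3,q4,q7,q11} and {q9,q10} and {q5}.
Split {q0,q1,q3,q4,q7,q11} by δ(·,x) → {q0,q1,q3,q11} and {q4} and {q7}.
Split {q0,q1,q3,q11} by δ(·,y) → {q0,q3,q11} and {q1}.
Split {q9,q10} by δ(·,y) → {q9} and {q10}.
The partition is now stable with 10 blocks: {q2,q6} | {q0,q3,q11} | {q8} | {q12} | {q9} | {q5} | {q4} | {q7} | {q1} | {q10}.
State q10 belongs to the block {q10}, which has 1 states.

1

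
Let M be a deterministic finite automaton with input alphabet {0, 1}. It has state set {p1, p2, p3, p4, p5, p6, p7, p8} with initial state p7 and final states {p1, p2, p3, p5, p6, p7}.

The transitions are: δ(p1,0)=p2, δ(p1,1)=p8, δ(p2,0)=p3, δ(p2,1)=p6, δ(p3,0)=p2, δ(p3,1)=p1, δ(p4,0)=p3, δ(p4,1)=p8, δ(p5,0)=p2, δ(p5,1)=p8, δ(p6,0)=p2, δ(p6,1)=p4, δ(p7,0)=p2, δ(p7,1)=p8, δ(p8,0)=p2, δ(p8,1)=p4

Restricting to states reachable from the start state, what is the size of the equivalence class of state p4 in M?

Reachable states from the start: {p1,p2,p3,p4,p6,p7,p8}. Unreachable: {p5} — drop them.
Initial partition by acceptance: {p1,p2,p3,p6,p7} | {p4,p8}.
On input 1, block {p1,p2,p3,p6,p7} splits into {p1,p6,p7} and {p2,p3}.
Stable partition: {p1,p6,p7} | {p4,p8} | {p2,p3} — 3 equivalence classes.
The equivalence class containing p4 is {p4,p8}, of size 2.

2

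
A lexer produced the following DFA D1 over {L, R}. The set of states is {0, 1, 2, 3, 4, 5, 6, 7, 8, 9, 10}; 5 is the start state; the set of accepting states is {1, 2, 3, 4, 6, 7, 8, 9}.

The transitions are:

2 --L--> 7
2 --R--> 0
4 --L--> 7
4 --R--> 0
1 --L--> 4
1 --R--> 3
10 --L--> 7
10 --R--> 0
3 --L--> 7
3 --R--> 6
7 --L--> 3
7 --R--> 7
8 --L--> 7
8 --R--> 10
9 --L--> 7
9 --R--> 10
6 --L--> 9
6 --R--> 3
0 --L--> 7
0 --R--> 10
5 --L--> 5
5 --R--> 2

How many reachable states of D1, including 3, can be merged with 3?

First remove the unreachable states {1,4,8}; 8 states remain.
P0 = {2,3,6,7,9} | {0,5,10}.
On input R, block {2,3,6,7,9} splits into {3,6,7} and {2,9}.
Refine {3,6,7} on symbol L: members go to different blocks, giving {3,7} and {6}.
Refine {3,7} on symbol R: members go to different blocks, giving {3} and {7}.
On input L, block {0,5,10} splits into {0,10} and {5}.
The partition is now stable with 6 blocks: {3} | {0,10} | {2,9} | {6} | {7} | {5}.
State 3 belongs to the block {3}, which has 1 states.

1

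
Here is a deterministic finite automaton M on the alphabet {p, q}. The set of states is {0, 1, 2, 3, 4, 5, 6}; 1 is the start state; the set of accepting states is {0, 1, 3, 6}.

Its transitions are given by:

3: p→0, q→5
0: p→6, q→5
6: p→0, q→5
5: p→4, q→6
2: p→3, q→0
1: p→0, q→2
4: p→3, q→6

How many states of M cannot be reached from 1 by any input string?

0

Every one of the 7 states is reachable from 1.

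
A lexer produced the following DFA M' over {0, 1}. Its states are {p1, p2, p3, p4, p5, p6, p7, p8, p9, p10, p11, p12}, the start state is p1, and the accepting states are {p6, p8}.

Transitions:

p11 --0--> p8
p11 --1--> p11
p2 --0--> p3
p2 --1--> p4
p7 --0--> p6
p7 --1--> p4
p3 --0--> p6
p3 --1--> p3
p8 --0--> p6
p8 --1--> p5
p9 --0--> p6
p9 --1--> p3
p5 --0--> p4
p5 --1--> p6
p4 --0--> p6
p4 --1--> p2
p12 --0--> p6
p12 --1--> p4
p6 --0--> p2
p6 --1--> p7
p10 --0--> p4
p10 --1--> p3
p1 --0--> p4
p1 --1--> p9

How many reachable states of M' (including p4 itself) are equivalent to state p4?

First remove the unreachable states {p5,p8,p10,p11,p12}; 7 states remain.
Start with accepting vs non-accepting: {p6} | {p1,p2,p3,p4,p7,p9}.
Split {p1,p2,p3,p4,p7,p9} by δ(·,0) → {p3,p4,p7,p9} and {p1,p2}.
Split {p3,p4,p7,p9} by δ(·,1) → {p3,p7,p9} and {p4}.
Refine {p3,p7,p9} on symbol 1: members go to different blocks, giving {p3,p9} and {p7}.
On input 0, block {p1,p2} splits into {p1} and {p2}.
The partition is now stable with 6 blocks: {p6} | {p3,p9} | {p1} | {p4} | {p7} | {p2}.
The equivalence class containing p4 is {p4}, of size 1.

1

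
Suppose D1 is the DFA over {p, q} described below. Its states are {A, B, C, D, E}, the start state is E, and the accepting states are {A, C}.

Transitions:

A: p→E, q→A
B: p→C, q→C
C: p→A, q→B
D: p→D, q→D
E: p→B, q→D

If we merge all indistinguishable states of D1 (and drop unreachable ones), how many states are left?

5

Every state is reachable, so we keep all 5.
Initial partition by acceptance: {A,C} | {B,D,E}.
On input p, block {A,C} splits into {A} and {C}.
Refine {B,D,E} on symbol p: members go to different blocks, giving {D,E} and {B}.
Refine {D,E} on symbol p: members go to different blocks, giving {D} and {E}.
The partition is now stable with 5 blocks: {A} | {D} | {C} | {B} | {E}.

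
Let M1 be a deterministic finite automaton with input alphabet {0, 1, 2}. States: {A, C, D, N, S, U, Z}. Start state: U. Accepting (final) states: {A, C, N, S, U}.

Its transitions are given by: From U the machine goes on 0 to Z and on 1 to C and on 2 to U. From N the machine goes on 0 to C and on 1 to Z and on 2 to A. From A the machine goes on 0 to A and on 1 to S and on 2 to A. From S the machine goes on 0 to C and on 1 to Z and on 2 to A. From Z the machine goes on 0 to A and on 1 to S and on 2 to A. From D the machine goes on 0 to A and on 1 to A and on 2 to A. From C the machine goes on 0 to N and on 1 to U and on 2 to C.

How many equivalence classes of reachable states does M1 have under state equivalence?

5

States {D} cannot be reached from the start state, so discard them.
P0 = {A,C,N,S,U} | {Z}.
Refine {A,C,N,S,U} on symbol 0: members go to different blocks, giving {A,C,N,S} and {U}.
On input 1, block {A,C,N,S} splits into {N,S} and {A} and {C}.
Stable partition: {N,S} | {Z} | {U} | {A} | {C} — 5 equivalence classes.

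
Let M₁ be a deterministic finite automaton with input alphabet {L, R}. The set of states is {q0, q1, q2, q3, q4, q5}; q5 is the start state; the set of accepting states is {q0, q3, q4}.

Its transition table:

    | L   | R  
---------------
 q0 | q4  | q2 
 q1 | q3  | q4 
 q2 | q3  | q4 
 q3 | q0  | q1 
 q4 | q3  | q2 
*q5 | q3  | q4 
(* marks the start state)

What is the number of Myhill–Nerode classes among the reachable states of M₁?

Every state is reachable, so we keep all 6.
Initial partition by acceptance: {q0,q3,q4} | {q1,q2,q5}.
Stable partition: {q0,q3,q4} | {q1,q2,q5} — 2 equivalence classes.

2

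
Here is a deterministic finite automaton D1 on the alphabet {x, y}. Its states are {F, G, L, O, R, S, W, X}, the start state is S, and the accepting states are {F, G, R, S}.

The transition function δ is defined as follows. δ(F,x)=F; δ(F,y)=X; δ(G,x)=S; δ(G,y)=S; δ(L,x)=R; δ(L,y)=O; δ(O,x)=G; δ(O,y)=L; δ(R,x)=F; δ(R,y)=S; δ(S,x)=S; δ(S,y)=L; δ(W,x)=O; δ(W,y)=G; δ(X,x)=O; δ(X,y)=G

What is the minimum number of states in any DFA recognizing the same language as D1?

7

States {W} cannot be reached from the start state, so discard them.
P0 = {F,G,R,S} | {L,O,X}.
Refine {F,G,R,S} on symbol y: members go to different blocks, giving {F,S} and {G,R}.
Refine {L,O,X} on symbol x: members go to different blocks, giving {L,O} and {X}.
Refine {F,S} on symbol y: members go to different blocks, giving {F} and {S}.
Split {G,R} by δ(·,x) → {R} and {G}.
Refine {L,O} on symbol x: members go to different blocks, giving {L} and {O}.
No further refinement is possible. Final partition (7 blocks): {F} | {L} | {R} | {X} | {S} | {G} | {O}.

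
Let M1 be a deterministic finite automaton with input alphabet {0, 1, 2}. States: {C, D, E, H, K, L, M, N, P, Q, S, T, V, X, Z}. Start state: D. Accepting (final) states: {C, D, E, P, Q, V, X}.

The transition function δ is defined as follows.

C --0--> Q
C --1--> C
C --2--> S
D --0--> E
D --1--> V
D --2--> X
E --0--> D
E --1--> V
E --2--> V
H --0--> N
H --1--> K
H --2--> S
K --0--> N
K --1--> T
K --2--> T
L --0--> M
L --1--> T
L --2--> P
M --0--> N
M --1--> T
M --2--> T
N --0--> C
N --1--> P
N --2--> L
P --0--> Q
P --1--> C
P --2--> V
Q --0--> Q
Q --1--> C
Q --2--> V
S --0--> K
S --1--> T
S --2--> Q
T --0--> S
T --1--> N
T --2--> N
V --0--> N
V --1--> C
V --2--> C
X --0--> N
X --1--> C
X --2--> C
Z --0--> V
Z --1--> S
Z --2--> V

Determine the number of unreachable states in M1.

Starting at D and following transitions, the reachable set is {C, D, E, K, L, M, N, P, Q, S, T, V, X}. That leaves H, Z unreachable — 2 in total.

2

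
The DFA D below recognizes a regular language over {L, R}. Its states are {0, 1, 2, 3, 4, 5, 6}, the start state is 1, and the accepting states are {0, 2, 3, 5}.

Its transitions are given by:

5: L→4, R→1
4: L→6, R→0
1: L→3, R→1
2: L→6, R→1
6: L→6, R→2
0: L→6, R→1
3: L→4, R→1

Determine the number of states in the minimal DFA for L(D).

Reachable states from the start: {0,1,2,3,4,6}. Unreachable: {5} — drop them.
P0 = {0,2,3} | {1,4,6}.
Split {1,4,6} by δ(·,L) → {4,6} and {1}.
The partition is now stable with 3 blocks: {0,2,3} | {4,6} | {1}.

3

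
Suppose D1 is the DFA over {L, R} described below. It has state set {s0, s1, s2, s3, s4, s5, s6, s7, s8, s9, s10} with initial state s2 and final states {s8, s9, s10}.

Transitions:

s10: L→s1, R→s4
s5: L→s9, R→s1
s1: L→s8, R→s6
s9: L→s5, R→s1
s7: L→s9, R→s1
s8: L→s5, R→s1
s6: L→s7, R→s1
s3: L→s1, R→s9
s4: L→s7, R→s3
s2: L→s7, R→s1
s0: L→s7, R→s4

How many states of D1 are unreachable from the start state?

BFS from s2 reaches {s1, s2, s5, s6, s7, s8, s9}; the 4 state(s) s0, s3, s4, s10 are never visited.

4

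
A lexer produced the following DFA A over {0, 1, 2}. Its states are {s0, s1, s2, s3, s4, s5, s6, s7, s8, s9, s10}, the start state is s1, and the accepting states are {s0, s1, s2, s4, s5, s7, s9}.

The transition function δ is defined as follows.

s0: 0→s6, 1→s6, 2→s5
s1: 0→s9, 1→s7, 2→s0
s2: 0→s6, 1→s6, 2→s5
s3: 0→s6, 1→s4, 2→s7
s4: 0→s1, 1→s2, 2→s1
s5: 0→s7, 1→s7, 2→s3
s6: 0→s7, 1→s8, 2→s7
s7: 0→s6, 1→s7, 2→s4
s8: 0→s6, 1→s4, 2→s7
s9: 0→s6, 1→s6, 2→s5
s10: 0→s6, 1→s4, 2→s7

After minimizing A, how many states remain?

States {s10} cannot be reached from the start state, so discard them.
P0 = {s0,s1,s2,s4,s5,s7,s9} | {s3,s6,s8}.
Split {s0,s1,s2,s4,s5,s7,s9} by δ(·,0) → {s0,s2,s7,s9} and {s1,s4,s5}.
On input 1, block {s0,s2,s7,s9} splits into {s0,s2,s9} and {s7}.
Split {s3,s6,s8} by δ(·,0) → {s3,s8} and {s6}.
On input 0, block {s1,s4,s5} splits into {s1} and {s4} and {s5}.
Stable partition: {s0,s2,s9} | {s3,s8} | {s1} | {s7} | {s6} | {s4} | {s5} — 7 equivalence classes.

7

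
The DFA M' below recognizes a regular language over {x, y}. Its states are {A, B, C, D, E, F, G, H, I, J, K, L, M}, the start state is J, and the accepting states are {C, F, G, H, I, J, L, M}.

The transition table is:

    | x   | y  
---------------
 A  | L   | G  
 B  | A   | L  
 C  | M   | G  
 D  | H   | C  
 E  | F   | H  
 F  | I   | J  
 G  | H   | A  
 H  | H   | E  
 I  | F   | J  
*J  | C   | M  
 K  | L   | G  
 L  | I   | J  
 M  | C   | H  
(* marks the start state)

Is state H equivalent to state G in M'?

First remove the unreachable states {B,D,K}; 10 states remain.
Start with accepting vs non-accepting: {C,F,G,H,I,J,L,M} | {A,E}.
Refine {C,F,G,H,I,J,L,M} on symbol y: members go to different blocks, giving {C,F,I,J,L,M} and {G,H}.
Split {C,F,I,J,L,M} by δ(·,y) → {F,I,J,L} and {C,M}.
Refine {F,I,J,L} on symbol x: members go to different blocks, giving {F,I,L} and {J}.
Stable partition: {F,I,L} | {A,E} | {G,H} | {C,M} | {J} — 5 equivalence classes.
H and G lie in the same block of the stable partition, so they are equivalent — no string distinguishes them.

Yes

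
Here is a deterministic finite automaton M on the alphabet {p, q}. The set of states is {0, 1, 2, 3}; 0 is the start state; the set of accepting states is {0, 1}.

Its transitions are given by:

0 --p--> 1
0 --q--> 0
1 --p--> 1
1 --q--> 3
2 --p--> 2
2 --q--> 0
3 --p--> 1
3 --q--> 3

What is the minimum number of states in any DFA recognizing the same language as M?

First remove the unreachable states {2}; 3 states remain.
Start with accepting vs non-accepting: {0,1} | {3}.
On input q, block {0,1} splits into {0} and {1}.
Stable partition: {0} | {3} | {1} — 3 equivalence classes.

3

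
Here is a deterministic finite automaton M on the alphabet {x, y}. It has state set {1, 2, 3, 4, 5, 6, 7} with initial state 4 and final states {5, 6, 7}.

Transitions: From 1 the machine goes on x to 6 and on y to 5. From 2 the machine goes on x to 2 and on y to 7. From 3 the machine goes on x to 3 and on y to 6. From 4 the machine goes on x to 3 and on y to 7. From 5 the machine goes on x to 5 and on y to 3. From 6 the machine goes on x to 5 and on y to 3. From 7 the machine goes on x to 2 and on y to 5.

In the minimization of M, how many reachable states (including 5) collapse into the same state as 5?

2

States {1} cannot be reached from the start state, so discard them.
P0 = {5,6,7} | {2,3,4}.
Split {5,6,7} by δ(·,x) → {5,6} and {7}.
Refine {2,3,4} on symbol y: members go to different blocks, giving {2,4} and {3}.
Refine {2,4} on symbol x: members go to different blocks, giving {2} and {4}.
Stable partition: {5,6} | {2} | {7} | {3} | {4} — 5 equivalence classes.
State 5 belongs to the block {5,6}, which has 2 states.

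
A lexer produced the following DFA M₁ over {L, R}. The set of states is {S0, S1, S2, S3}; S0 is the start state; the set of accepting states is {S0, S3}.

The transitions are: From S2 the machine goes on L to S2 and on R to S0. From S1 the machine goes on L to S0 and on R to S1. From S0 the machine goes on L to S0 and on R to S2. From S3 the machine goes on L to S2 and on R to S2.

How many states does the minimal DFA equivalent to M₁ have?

2

Reachable states from the start: {S0,S2}. Unreachable: {S1,S3} — drop them.
Start with accepting vs non-accepting: {S0} | {S2}.
The partition is now stable with 2 blocks: {S0} | {S2}.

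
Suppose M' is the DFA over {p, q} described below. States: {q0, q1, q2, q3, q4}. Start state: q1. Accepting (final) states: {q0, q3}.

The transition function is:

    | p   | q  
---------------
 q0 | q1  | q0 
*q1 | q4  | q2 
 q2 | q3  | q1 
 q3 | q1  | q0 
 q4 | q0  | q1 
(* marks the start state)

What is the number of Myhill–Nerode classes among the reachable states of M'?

Every state is reachable, so we keep all 5.
P0 = {q0,q3} | {q1,q2,q4}.
Refine {q1,q2,q4} on symbol p: members go to different blocks, giving {q2,q4} and {q1}.
No further refinement is possible. Final partition (3 blocks): {q0,q3} | {q2,q4} | {q1}.

3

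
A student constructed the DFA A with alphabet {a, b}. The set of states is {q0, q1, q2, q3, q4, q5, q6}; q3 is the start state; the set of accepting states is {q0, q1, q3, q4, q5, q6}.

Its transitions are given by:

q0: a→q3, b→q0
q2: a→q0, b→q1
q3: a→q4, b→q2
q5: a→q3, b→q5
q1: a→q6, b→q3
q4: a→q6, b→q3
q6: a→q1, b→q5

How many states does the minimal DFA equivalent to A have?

5

Initial partition by acceptance: {q0,q1,q3,q4,q5,q6} | {q2}.
Split {q0,q1,q3,q4,q5,q6} by δ(·,b) → {q0,q1,q4,q5,q6} and {q3}.
On input a, block {q0,q1,q4,q5,q6} splits into {q1,q4,q6} and {q0,q5}.
Refine {q1,q4,q6} on symbol b: members go to different blocks, giving {q1,q4} and {q6}.
Stable partition: {q1,q4} | {q2} | {q3} | {q0,q5} | {q6} — 5 equivalence classes.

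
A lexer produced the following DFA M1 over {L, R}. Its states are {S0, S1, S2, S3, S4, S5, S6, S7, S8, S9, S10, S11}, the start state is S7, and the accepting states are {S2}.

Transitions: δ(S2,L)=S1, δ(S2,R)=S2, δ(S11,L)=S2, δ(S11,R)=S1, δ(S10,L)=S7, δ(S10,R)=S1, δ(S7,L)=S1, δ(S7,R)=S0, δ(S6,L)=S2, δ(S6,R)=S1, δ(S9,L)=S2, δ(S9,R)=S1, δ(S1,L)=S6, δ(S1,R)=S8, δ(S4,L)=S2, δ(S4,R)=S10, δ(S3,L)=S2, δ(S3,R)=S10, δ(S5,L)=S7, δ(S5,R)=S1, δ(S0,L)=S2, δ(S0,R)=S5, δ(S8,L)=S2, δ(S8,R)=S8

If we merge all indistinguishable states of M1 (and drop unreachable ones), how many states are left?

7

First remove the unreachable states {S3,S4,S9,S10,S11}; 7 states remain.
Start with accepting vs non-accepting: {S2} | {S0,S1,S5,S6,S7,S8}.
Refine {S0,S1,S5,S6,S7,S8} on symbol L: members go to different blocks, giving {S0,S6,S8} and {S1,S5,S7}.
On input R, block {S0,S6,S8} splits into {S0,S6} and {S8}.
Refine {S1,S5,S7} on symbol L: members go to different blocks, giving {S5,S7} and {S1}.
Refine {S0,S6} on symbol R: members go to different blocks, giving {S0} and {S6}.
Split {S5,S7} by δ(·,L) → {S5} and {S7}.
Stable partition: {S2} | {S0} | {S5} | {S8} | {S1} | {S6} | {S7} — 7 equivalence classes.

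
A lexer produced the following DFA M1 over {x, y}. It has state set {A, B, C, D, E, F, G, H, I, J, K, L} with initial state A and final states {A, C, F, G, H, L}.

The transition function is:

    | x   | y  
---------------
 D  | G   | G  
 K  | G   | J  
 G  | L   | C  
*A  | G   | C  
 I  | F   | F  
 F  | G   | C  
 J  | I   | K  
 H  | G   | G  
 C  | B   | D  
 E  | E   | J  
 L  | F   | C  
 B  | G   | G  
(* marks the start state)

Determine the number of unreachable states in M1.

5

Starting at A and following transitions, the reachable set is {A, B, C, D, F, G, L}. That leaves E, H, I, J, K unreachable — 5 in total.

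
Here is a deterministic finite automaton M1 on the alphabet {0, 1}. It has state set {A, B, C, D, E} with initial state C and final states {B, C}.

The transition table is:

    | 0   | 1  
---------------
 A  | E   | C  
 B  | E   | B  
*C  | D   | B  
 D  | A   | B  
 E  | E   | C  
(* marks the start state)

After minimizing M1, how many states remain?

Start with accepting vs non-accepting: {B,C} | {A,D,E}.
Stable partition: {B,C} | {A,D,E} — 2 equivalence classes.

2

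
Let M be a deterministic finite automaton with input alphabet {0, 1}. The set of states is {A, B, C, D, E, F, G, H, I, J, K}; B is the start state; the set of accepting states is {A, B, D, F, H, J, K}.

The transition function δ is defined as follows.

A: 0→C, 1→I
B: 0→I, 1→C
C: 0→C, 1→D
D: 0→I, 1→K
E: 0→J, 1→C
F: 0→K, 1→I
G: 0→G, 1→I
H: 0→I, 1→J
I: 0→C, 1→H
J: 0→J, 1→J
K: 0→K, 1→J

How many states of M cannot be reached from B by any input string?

No path from B leads to A, E, F, G; the other 7 states are all reachable.

4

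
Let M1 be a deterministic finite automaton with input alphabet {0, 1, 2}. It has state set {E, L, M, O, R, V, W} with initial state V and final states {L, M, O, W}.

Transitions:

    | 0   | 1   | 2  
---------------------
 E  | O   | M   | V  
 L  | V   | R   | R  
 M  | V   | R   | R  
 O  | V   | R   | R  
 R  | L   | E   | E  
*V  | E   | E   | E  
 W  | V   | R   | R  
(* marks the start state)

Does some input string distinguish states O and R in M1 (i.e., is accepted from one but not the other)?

Yes

States {W} cannot be reached from the start state, so discard them.
Initial partition by acceptance: {L,M,O} | {E,R,V}.
Split {E,R,V} by δ(·,0) → {E,R} and {V}.
Split {E,R} by δ(·,1) → {E} and {R}.
Stable partition: {L,M,O} | {E} | {V} | {R} — 4 equivalence classes.
O and R end up in different blocks, so they are distinguishable. For instance, the string 'ε' is accepted from only O.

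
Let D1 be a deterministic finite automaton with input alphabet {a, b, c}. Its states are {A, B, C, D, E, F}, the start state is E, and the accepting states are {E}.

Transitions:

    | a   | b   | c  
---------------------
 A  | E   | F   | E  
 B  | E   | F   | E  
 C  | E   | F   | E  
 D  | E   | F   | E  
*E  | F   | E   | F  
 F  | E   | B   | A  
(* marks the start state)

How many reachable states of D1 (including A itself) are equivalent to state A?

Reachable states from the start: {A,B,E,F}. Unreachable: {C,D} — drop them.
Start with accepting vs non-accepting: {E} | {A,B,F}.
On input c, block {A,B,F} splits into {A,B} and {F}.
Stable partition: {E} | {A,B} | {F} — 3 equivalence classes.
The equivalence class containing A is {A,B}, of size 2.

2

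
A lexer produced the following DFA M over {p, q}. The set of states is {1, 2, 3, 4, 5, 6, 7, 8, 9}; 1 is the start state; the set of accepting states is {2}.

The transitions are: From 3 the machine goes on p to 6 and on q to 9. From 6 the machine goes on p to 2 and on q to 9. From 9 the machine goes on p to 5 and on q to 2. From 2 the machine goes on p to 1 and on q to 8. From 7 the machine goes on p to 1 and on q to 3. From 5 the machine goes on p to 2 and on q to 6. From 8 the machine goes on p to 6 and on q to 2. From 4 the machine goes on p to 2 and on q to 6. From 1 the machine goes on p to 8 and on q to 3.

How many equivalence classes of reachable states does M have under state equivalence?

7

Reachable states from the start: {1,2,3,5,6,8,9}. Unreachable: {4,7} — drop them.
Start with accepting vs non-accepting: {2} | {1,3,5,6,8,9}.
Refine {1,3,5,6,8,9} on symbol p: members go to different blocks, giving {1,3,8,9} and {5,6}.
Refine {1,3,8,9} on symbol p: members go to different blocks, giving {3,8,9} and {1}.
Split {3,8,9} by δ(·,q) → {8,9} and {3}.
Refine {5,6} on symbol q: members go to different blocks, giving {5} and {6}.
On input p, block {8,9} splits into {8} and {9}.
Stable partition: {2} | {8} | {5} | {1} | {3} | {6} | {9} — 7 equivalence classes.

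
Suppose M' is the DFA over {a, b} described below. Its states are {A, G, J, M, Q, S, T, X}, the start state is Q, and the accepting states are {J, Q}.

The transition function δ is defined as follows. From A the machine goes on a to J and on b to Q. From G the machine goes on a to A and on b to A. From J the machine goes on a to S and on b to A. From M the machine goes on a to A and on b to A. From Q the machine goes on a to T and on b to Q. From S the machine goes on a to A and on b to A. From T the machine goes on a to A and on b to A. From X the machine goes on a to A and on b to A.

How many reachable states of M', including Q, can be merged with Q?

Reachable states from the start: {A,J,Q,S,T}. Unreachable: {G,M,X} — drop them.
Initial partition by acceptance: {J,Q} | {A,S,T}.
Refine {J,Q} on symbol b: members go to different blocks, giving {Q} and {J}.
Split {A,S,T} by δ(·,a) → {S,T} and {A}.
Stable partition: {Q} | {S,T} | {J} | {A} — 4 equivalence classes.
The equivalence class containing Q is {Q}, of size 1.

1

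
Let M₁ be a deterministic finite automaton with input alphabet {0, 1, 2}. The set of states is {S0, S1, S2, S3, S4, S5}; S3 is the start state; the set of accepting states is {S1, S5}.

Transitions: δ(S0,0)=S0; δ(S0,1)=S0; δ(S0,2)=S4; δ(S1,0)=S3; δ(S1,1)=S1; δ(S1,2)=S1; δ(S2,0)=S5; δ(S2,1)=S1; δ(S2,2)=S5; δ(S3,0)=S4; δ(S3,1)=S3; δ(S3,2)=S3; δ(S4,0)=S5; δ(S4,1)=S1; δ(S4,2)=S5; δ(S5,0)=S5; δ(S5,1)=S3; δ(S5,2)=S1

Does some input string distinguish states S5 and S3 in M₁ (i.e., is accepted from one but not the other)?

States {S0,S2} cannot be reached from the start state, so discard them.
Initial partition by acceptance: {S1,S5} | {S3,S4}.
Refine {S1,S5} on symbol 0: members go to different blocks, giving {S1} and {S5}.
Split {S3,S4} by δ(·,0) → {S3} and {S4}.
No further refinement is possible. Final partition (4 blocks): {S1} | {S3} | {S5} | {S4}.
S5 and S3 end up in different blocks, so they are distinguishable. For instance, the string 'ε' is accepted from only S5.

Yes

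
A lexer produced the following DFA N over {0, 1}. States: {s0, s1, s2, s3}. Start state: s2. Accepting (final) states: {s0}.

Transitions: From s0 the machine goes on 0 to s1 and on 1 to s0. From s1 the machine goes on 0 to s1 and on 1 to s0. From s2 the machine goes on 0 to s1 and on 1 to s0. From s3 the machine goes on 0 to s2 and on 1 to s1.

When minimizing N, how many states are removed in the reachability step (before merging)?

BFS from s2 reaches {s0, s1, s2}; the 1 state(s) s3 are never visited.

1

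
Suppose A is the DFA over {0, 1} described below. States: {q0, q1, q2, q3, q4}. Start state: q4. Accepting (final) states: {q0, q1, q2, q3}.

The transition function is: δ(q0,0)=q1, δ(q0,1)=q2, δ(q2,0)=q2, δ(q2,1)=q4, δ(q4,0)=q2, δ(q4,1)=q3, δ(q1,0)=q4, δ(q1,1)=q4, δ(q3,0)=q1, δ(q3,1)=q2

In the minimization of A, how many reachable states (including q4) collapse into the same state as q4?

States {q0} cannot be reached from the start state, so discard them.
Start with accepting vs non-accepting: {q1,q2,q3} | {q4}.
Split {q1,q2,q3} by δ(·,0) → {q2,q3} and {q1}.
Refine {q2,q3} on symbol 0: members go to different blocks, giving {q2} and {q3}.
Stable partition: {q2} | {q4} | {q1} | {q3} — 4 equivalence classes.
The equivalence class containing q4 is {q4}, of size 1.

1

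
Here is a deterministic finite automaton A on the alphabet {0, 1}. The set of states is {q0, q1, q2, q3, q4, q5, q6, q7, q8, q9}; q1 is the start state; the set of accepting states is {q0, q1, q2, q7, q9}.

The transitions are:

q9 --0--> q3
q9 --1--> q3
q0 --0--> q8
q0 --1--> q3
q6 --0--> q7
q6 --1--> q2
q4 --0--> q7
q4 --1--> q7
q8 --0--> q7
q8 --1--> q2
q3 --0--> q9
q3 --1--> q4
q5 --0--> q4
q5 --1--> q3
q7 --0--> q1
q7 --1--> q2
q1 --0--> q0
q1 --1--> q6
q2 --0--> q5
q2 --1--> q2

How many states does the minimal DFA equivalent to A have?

Initial partition by acceptance: {q0,q1,q2,q7,q9} | {q3,q4,q5,q6,q8}.
Refine {q0,q1,q2,q7,q9} on symbol 0: members go to different blocks, giving {q0,q2,q9} and {q1,q7}.
On input 1, block {q0,q2,q9} splits into {q0,q9} and {q2}.
Refine {q3,q4,q5,q6,q8} on symbol 0: members go to different blocks, giving {q4,q6,q8} and {q3} and {q5}.
Refine {q0,q9} on symbol 0: members go to different blocks, giving {q0} and {q9}.
On input 1, block {q4,q6,q8} splits into {q6,q8} and {q4}.
Split {q1,q7} by δ(·,0) → {q1} and {q7}.
The partition is now stable with 9 blocks: {q0} | {q6,q8} | {q1} | {q2} | {q3} | {q5} | {q9} | {q4} | {q7}.

9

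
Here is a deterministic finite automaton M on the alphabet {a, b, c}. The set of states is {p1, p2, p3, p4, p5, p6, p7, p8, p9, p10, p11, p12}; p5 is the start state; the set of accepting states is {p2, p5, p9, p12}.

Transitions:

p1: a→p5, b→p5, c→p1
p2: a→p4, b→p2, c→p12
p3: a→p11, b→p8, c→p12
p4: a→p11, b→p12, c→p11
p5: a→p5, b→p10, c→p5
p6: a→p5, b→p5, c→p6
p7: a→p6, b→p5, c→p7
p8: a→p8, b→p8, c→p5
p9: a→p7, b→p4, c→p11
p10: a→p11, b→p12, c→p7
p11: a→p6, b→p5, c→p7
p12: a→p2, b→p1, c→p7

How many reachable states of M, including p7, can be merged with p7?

First remove the unreachable states {p3,p8,p9}; 9 states remain.
P0 = {p2,p5,p12} | {p1,p4,p6,p7,p10,p11}.
Refine {p2,p5,p12} on symbol a: members go to different blocks, giving {p5,p12} and {p2}.
Refine {p5,p12} on symbol a: members go to different blocks, giving {p5} and {p12}.
Refine {p1,p4,p6,p7,p10,p11} on symbol a: members go to different blocks, giving {p4,p7,p10,p11} and {p1,p6}.
On input a, block {p4,p7,p10,p11} splits into {p4,p10} and {p7,p11}.
Stable partition: {p5} | {p4,p10} | {p2} | {p12} | {p1,p6} | {p7,p11} — 6 equivalence classes.
The equivalence class containing p7 is {p7,p11}, of size 2.

2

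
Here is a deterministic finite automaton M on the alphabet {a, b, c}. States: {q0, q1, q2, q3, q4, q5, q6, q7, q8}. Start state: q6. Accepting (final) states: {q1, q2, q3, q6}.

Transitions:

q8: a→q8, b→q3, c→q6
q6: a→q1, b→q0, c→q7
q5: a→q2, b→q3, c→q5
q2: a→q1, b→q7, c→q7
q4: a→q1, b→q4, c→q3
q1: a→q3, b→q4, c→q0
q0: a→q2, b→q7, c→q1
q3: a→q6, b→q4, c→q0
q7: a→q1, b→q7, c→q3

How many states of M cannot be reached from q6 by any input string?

BFS from q6 reaches {q0, q1, q2, q3, q4, q6, q7}; the 2 state(s) q5, q8 are never visited.

2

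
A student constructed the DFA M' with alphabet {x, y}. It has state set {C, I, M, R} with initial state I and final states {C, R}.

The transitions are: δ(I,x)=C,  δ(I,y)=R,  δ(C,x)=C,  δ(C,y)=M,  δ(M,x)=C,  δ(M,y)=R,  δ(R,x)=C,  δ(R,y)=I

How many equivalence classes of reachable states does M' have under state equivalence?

2

All states are reachable from the start state.
Initial partition by acceptance: {C,R} | {I,M}.
Stable partition: {C,R} | {I,M} — 2 equivalence classes.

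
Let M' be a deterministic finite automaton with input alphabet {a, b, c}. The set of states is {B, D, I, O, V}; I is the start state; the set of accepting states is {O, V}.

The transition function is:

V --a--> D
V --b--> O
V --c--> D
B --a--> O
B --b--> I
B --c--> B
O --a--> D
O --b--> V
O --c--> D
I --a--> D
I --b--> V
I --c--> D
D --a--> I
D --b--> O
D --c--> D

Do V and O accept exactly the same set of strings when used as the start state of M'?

States {B} cannot be reached from the start state, so discard them.
Start with accepting vs non-accepting: {O,V} | {D,I}.
The partition is now stable with 2 blocks: {O,V} | {D,I}.
V and O lie in the same block of the stable partition, so they are equivalent — no string distinguishes them.

Yes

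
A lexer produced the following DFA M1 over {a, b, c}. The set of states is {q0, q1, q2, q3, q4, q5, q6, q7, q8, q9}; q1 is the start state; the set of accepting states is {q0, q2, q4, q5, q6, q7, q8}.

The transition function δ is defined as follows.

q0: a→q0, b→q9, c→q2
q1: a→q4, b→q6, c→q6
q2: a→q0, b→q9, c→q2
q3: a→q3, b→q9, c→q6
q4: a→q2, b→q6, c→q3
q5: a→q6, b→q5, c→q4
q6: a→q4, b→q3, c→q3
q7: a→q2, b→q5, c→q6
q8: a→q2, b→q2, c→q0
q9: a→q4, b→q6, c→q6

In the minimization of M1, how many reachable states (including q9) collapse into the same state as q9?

Reachable states from the start: {q0,q1,q2,q3,q4,q6,q9}. Unreachable: {q5,q7,q8} — drop them.
P0 = {q0,q2,q4,q6} | {q1,q3,q9}.
Split {q0,q2,q4,q6} by δ(·,b) → {q0,q2,q6} and {q4}.
Refine {q0,q2,q6} on symbol a: members go to different blocks, giving {q0,q2} and {q6}.
Split {q1,q3,q9} by δ(·,a) → {q1,q9} and {q3}.
Stable partition: {q0,q2} | {q1,q9} | {q4} | {q6} | {q3} — 5 equivalence classes.
The equivalence class containing q9 is {q1,q9}, of size 2.

2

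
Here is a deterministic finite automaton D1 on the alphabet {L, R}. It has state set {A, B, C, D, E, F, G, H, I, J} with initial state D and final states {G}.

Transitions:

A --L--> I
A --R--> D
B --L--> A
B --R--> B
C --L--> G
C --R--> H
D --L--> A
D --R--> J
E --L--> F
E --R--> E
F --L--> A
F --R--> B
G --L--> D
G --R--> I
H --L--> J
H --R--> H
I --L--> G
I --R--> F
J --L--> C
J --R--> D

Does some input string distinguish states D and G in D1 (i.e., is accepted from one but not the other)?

Yes

First remove the unreachable states {E}; 9 states remain.
Start with accepting vs non-accepting: {G} | {A,B,C,D,F,H,I,J}.
On input L, block {A,B,C,D,F,H,I,J} splits into {A,B,D,F,H,J} and {C,I}.
Split {A,B,D,F,H,J} by δ(·,L) → {B,D,F,H} and {A,J}.
Refine {B,D,F,H} on symbol R: members go to different blocks, giving {B,F,H} and {D}.
The partition is now stable with 5 blocks: {G} | {B,F,H} | {C,I} | {A,J} | {D}.
D and G end up in different blocks, so they are distinguishable. For instance, the string 'ε' is accepted from only G.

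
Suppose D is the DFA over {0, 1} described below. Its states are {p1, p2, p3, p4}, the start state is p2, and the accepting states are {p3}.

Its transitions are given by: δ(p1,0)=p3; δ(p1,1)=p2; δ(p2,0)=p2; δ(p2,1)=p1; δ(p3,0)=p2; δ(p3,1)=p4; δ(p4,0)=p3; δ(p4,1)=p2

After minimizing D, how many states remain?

Initial partition by acceptance: {p3} | {p1,p2,p4}.
Split {p1,p2,p4} by δ(·,0) → {p1,p4} and {p2}.
Stable partition: {p3} | {p1,p4} | {p2} — 3 equivalence classes.

3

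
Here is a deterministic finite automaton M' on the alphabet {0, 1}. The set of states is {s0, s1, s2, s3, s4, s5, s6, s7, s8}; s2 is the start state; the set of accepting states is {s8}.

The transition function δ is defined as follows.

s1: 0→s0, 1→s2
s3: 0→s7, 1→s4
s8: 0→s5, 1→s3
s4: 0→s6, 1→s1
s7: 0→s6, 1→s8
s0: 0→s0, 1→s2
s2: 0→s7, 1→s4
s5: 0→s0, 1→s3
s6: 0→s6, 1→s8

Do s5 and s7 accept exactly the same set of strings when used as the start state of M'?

No

P0 = {s8} | {s0,s1,s2,s3,s4,s5,s6,s7}.
On input 1, block {s0,s1,s2,s3,s4,s5,s6,s7} splits into {s0,s1,s2,s3,s4,s5} and {s6,s7}.
Refine {s0,s1,s2,s3,s4,s5} on symbol 0: members go to different blocks, giving {s0,s1,s5} and {s2,s3,s4}.
Split {s2,s3,s4} by δ(·,1) → {s2,s3} and {s4}.
The partition is now stable with 5 blocks: {s8} | {s0,s1,s5} | {s6,s7} | {s2,s3} | {s4}.
s5 and s7 end up in different blocks, so they are distinguishable. For instance, the string '1' is accepted from only s7.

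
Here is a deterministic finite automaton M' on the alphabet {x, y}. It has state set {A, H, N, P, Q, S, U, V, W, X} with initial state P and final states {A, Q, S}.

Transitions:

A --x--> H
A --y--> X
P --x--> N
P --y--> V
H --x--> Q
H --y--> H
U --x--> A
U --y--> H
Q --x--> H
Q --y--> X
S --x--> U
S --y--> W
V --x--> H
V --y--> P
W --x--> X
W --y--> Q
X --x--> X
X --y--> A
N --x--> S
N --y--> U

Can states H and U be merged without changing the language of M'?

Every state is reachable, so we keep all 10.
Start with accepting vs non-accepting: {A,Q,S} | {H,N,P,U,V,W,X}.
On input x, block {H,N,P,U,V,W,X} splits into {P,V,W,X} and {H,N,U}.
Split {P,V,W,X} by δ(·,x) → {W,X} and {P,V}.
No further refinement is possible. Final partition (4 blocks): {A,Q,S} | {W,X} | {H,N,U} | {P,V}.
H and U lie in the same block of the stable partition, so they are equivalent — no string distinguishes them.

Yes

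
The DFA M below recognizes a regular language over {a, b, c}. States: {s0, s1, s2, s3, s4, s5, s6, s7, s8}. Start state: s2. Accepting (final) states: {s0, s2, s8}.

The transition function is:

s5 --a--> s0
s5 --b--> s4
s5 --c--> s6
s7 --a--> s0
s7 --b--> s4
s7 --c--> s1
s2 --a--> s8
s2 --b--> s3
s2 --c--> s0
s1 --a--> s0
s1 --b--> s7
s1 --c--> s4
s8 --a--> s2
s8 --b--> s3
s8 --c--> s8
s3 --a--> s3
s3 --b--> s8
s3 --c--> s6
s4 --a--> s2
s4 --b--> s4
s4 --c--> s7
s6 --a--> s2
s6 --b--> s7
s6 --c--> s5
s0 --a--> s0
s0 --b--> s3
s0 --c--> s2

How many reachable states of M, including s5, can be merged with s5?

5

All states are reachable from the start state.
Start with accepting vs non-accepting: {s0,s2,s8} | {s1,s3,s4,s5,s6,s7}.
On input a, block {s1,s3,s4,s5,s6,s7} splits into {s1,s4,s5,s6,s7} and {s3}.
No further refinement is possible. Final partition (3 blocks): {s0,s2,s8} | {s1,s4,s5,s6,s7} | {s3}.
State s5 belongs to the block {s1,s4,s5,s6,s7}, which has 5 states.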